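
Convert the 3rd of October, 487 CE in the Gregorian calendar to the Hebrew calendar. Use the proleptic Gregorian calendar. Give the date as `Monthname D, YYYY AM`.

Tishrei 28, 4248 AM

Julian Day Number of the source date = 1899209.
Converting JDN 1899209 to the Hebrew calendar gives 28 Tishrei 4248 AM.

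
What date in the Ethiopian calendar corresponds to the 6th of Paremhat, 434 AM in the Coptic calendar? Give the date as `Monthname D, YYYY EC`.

Megabit 6, 710 EC

The source date corresponds to 6 March 718 in the proleptic Gregorian calendar (JDN 1983368).
That day falls on 6 Megabit 710 EC in the Ethiopian calendar.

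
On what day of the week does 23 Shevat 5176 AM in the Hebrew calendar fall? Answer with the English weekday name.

Wednesday

Equivalently 31 January 1416 Gregorian, JDN 2238273.
Since JDN mod 7 = 2 (0 = Monday), the day is Wednesday.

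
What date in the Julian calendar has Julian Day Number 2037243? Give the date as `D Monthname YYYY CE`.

The proleptic Gregorian equivalent of JDN 2037243 is 5 September 865.
In the Julian calendar that day is 1 September 865 CE.

1 September 865 CE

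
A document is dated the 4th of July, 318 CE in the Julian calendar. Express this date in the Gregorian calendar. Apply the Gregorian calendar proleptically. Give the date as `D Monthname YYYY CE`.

5 July 318 CE

For dates in this range the Gregorian date is 1 day ahead of the Julian.
4 July 318 Julian + 1 day → 5 July 318 Gregorian.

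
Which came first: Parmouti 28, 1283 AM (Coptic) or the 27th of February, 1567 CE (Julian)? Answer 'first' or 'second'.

First date → JDN 2293517; second date → JDN 2293462.
JDN 2293462 < JDN 2293517, so the second date is earlier.

second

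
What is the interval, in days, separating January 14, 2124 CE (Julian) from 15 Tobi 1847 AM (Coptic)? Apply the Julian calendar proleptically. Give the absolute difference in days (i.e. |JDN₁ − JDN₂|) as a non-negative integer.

2553

JDN of the first date = 2496862.
JDN of the second date = 2499415.
|2499415 − 2496862| = 2553.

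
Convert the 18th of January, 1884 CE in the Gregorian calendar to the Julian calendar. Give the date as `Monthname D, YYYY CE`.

The Julian–Gregorian offset here is 12 days (Julian trailing).
18 January 1884 Gregorian − 12 days → 6 January 1884 Julian.

January 6, 1884 CE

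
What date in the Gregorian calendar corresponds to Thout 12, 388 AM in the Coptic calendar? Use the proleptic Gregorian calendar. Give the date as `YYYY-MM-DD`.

Both dates share Julian Day Number 1966393; in the Gregorian calendar that is 13 September 671 CE.

0671-09-13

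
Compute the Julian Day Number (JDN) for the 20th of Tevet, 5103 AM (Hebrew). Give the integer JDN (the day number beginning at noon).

Equivalently 26 December 1342 (proleptic Gregorian).
JDN 2299161 is 15 October 1582 CE (Gregorian); the target day is −87586 days from there, so JDN = 2211575.

2211575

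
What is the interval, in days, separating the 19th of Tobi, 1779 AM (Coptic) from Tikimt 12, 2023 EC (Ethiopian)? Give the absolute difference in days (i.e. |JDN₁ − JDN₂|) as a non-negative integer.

First date → JDN 2474582; second date → JDN 2462797.
The interval is |2474582 − 2462797| = 11785 days.

11785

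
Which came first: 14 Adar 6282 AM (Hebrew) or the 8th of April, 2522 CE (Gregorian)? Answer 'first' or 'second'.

first

The two dates have Julian Day Numbers 2642273 and 2642299 respectively.
Since 2642273 < 2642299, the first date comes first.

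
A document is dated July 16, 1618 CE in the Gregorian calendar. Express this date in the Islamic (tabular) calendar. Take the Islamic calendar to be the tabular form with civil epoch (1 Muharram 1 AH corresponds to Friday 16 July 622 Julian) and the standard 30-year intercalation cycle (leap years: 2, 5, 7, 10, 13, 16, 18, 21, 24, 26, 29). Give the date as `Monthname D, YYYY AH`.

Julian Day Number of the source date = 2312219.
Converting JDN 2312219 to the tabular Islamic calendar gives 23 Rajab 1027 AH.

Rajab 23, 1027 AH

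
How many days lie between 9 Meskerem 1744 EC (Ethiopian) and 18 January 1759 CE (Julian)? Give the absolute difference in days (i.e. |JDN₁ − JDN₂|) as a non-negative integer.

First date → JDN 2360860; second date → JDN 2363550.
The interval is |2360860 − 2363550| = 2690 days.

2690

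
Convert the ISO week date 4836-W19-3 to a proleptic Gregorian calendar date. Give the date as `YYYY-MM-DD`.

4836-05-07

ISO week 1 of 4836 is the week containing the first Thursday of 4836.
Week 19, day 3 (Wednesday) lands on 4836-05-07.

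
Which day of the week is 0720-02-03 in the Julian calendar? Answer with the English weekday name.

In the proleptic Gregorian calendar this is 7 February 720 (JDN 1984071).
JDN 1984071 mod 7 = 5, and JDN 0 was a Monday, so this is a Saturday.

Saturday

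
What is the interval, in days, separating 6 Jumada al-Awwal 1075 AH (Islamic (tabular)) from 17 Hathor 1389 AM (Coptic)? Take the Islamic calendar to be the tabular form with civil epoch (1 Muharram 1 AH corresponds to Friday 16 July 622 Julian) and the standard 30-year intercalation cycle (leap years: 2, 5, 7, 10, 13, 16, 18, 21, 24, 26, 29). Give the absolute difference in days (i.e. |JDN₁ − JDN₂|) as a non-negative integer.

JDN of the first date = 2329153.
JDN of the second date = 2332073.
|2332073 − 2329153| = 2920.

2920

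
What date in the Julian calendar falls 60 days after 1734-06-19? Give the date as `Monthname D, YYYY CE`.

JDN of 1734-06-19 = 2354571.
2354571 + 60 = 2354631.
JDN 2354631 in the Julian calendar is August 18, 1734 CE.

August 18, 1734 CE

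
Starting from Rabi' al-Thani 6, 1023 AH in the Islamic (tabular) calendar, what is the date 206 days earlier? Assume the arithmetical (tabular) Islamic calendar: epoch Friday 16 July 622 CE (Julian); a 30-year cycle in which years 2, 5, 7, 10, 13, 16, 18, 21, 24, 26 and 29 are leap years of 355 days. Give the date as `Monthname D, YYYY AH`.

The starting date is JDN 2310697; 2310697 − 206 = 2310491.
JDN 2310491 corresponds to Ramadan 8, 1022 AH.

Ramadan 8, 1022 AH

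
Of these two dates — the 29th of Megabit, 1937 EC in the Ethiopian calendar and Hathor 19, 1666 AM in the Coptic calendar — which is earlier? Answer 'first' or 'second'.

The two dates have Julian Day Numbers 2431553 and 2433249 respectively.
Since 2431553 < 2433249, the first date comes first.

first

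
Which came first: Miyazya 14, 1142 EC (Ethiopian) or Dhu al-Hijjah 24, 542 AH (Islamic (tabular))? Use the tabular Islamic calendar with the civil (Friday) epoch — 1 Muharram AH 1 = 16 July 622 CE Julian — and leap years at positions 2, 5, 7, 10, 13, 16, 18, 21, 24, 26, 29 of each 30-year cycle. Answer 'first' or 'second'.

second

Converting both to JDN: 2141194 vs 2140500; the smaller is the second.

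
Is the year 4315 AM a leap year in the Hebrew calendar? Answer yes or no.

no

Hebrew year 4315 is year 2 of its 19-year Metonic cycle; leap years are at positions 3, 6, 8, 11, 14, 17, 19, so it is a common year (12 months).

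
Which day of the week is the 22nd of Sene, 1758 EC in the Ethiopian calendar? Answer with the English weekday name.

Friday

Equivalently 27 June 1766 Gregorian, JDN 2366256.
Since JDN mod 7 = 4 (0 = Monday), the day is Friday.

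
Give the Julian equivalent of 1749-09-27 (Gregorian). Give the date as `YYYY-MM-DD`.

1749-09-16

At this point the Julian calendar is 11 days behind the Gregorian.
27 September 1749 Gregorian − 11 days → 16 September 1749 Julian.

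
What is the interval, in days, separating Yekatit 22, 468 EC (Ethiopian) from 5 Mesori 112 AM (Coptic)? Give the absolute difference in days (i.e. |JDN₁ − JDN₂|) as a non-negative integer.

29057

JDN of the first date = 1894964.
JDN of the second date = 1865907.
|1865907 − 1894964| = 29057.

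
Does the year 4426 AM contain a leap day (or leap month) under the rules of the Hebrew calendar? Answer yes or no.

no

Hebrew year 4426 is year 18 of its 19-year Metonic cycle; leap years are at positions 3, 6, 8, 11, 14, 17, 19, so it is a common year (12 months).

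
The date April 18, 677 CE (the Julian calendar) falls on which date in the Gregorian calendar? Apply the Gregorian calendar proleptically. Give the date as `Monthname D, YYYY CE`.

April 21, 677 CE

The Julian–Gregorian offset here is 3 days (Julian trailing).
18 April 677 Julian + 3 days → 21 April 677 Gregorian.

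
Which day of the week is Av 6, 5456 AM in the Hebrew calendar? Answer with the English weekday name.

In the Gregorian calendar this is 4 August 1696 (JDN 2340728).
JDN 2340728 mod 7 = 5, and JDN 0 was a Monday, so this is a Saturday.

Saturday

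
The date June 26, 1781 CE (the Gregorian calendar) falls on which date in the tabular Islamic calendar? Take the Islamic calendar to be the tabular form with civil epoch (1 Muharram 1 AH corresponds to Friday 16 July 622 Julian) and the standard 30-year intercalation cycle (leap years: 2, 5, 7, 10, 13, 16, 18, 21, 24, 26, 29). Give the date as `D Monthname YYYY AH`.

4 Rajab 1195 AH

Both dates share Julian Day Number 2371734; in the tabular Islamic calendar that is 4 Rajab 1195 AH.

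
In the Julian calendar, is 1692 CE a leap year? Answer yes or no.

yes

1692 mod 4 = 0, so it is a leap year in the Julian calendar.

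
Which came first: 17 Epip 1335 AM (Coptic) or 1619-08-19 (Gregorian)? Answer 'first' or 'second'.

first

The two dates have Julian Day Numbers 2312589 and 2312618 respectively.
Since 2312589 < 2312618, the first date comes first.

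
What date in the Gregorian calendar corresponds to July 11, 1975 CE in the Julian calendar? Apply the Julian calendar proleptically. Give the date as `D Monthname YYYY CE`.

24 July 1975 CE

At this point the Julian calendar is 13 days behind the Gregorian.
11 July 1975 Julian + 13 days → 24 July 1975 Gregorian.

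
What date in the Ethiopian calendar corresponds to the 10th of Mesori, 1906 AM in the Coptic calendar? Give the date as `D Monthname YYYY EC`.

Both dates share Julian Day Number 2521170; in the Ethiopian calendar that is 10 Nehase 2182 EC.

10 Nehase 2182 EC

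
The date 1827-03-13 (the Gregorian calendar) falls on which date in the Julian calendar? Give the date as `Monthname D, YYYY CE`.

March 1, 1827 CE

The Julian–Gregorian offset here is 12 days (Julian trailing).
13 March 1827 Gregorian − 12 days → 1 March 1827 Julian.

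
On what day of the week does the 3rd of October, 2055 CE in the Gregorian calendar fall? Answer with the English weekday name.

Sunday

JDN 2471909 mod 7 = 6, and JDN 0 was a Monday, so this is a Sunday.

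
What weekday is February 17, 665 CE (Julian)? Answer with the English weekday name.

Monday

This is JDN 1963997 (20 February 665 Gregorian).
1963997 ≡ 0 (mod 7); counting from Monday = 0 gives Monday.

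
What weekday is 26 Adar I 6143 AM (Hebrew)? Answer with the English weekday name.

Wednesday

In the Gregorian calendar this is 2 March 2383 (JDN 2591493).
2591493 ≡ 2 (mod 7); counting from Monday = 0 gives Wednesday.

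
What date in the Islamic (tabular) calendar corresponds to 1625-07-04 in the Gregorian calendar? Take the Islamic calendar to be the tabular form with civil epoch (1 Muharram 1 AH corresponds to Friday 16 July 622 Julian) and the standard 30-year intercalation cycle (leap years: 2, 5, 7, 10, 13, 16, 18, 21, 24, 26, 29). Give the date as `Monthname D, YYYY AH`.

Ramadan 28, 1034 AH

Julian Day Number of the source date = 2314764.
Converting JDN 2314764 to the tabular Islamic calendar gives 28 Ramadan 1034 AH.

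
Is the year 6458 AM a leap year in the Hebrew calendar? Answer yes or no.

yes

Hebrew year 6458 is year 17 of its 19-year Metonic cycle; leap years are at positions 3, 6, 8, 11, 14, 17, 19, so it is a leap year (13 months).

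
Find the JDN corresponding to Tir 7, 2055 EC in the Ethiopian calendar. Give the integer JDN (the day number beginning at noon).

2474570

Equivalently 15 January 2063 (Gregorian).
JDN 2451545 is 1 January 2000 CE (Gregorian); the target day is +23025 days from there, so JDN = 2474570.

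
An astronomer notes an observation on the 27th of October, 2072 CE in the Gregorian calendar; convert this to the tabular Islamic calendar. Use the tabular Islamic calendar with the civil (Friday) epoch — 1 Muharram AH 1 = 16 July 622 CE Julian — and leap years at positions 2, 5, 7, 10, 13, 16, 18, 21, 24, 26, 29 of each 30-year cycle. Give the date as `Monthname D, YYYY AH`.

Both dates share Julian Day Number 2478143; in the tabular Islamic calendar that is 14 Shawwal 1495 AH.

Shawwal 14, 1495 AH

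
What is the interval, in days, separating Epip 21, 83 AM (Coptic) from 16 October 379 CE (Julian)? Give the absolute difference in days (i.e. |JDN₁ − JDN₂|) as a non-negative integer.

JDN of the first date = 1855300.
JDN of the second date = 1859776.
|1859776 − 1855300| = 4476.

4476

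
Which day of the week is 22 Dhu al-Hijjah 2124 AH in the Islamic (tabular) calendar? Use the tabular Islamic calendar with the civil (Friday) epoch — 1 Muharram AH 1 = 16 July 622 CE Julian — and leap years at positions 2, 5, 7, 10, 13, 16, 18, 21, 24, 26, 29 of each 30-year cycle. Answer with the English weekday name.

Wednesday

Equivalently 11 April 2683 Gregorian, JDN 2701106.
Since JDN mod 7 = 2 (0 = Monday), the day is Wednesday.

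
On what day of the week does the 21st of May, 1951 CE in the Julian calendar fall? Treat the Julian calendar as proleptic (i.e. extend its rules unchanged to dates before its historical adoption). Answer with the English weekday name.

In the Gregorian calendar this is 3 June 1951 (JDN 2433801).
Since JDN mod 7 = 6 (0 = Monday), the day is Sunday.

Sunday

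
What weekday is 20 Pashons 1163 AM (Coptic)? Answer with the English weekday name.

Monday

This is JDN 2249709 (24 May 1447 Gregorian).
2249709 ≡ 0 (mod 7); counting from Monday = 0 gives Monday.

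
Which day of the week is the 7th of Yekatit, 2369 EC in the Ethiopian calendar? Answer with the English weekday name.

In the Gregorian calendar this is 17 February 2377 (JDN 2589289).
JDN 2589289 mod 7 = 3, and JDN 0 was a Monday, so this is a Thursday.

Thursday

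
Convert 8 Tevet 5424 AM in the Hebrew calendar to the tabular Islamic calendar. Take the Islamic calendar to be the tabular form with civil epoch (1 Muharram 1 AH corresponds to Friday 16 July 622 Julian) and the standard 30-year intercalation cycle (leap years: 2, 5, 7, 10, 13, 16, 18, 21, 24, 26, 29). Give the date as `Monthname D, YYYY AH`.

Jumada al-Thani 7, 1074 AH

Julian Day Number of the source date = 2328829.
Converting JDN 2328829 to the tabular Islamic calendar gives 7 Jumada al-Thani 1074 AH.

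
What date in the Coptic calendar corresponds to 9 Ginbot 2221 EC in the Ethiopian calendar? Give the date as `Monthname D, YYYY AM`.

The source date corresponds to 19 May 2229 in the Gregorian calendar (JDN 2535324).
That day falls on 9 Pashons 1945 AM in the Coptic calendar.

Pashons 9, 1945 AM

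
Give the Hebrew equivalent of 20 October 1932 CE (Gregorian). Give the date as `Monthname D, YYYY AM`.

Both dates share Julian Day Number 2427001; in the Hebrew calendar that is 20 Tishrei 5693 AM.

Tishrei 20, 5693 AM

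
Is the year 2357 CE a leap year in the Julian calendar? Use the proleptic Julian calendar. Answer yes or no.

2357 mod 4 = 1, so it is a common year in the Julian calendar.

no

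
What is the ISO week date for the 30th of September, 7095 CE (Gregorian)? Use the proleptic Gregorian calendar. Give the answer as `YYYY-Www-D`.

7095-W40-1

The weekday is Monday (ISO weekday 1).
That Monday belongs to ISO week 40 of ISO year 7095.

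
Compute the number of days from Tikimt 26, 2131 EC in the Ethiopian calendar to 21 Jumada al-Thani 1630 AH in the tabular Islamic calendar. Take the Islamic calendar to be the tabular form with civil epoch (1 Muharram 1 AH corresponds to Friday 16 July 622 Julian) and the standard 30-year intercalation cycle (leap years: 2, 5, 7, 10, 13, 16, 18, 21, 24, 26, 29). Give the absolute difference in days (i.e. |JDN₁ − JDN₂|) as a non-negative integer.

First date → JDN 2502258; second date → JDN 2525871.
The interval is |2502258 − 2525871| = 23613 days.

23613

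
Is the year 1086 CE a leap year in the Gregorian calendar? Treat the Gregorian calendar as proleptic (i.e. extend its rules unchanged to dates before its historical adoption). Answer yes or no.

1086 is not divisible by 4, so it is a common year.

no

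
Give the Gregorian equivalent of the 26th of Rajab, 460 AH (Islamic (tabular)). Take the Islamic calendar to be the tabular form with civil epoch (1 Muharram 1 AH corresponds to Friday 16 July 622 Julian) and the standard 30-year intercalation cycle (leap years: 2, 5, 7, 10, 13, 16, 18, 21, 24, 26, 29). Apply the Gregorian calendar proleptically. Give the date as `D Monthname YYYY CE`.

Julian Day Number of the source date = 2111296.
Converting JDN 2111296 to the Gregorian calendar gives 6 June 1068 CE.

6 June 1068 CE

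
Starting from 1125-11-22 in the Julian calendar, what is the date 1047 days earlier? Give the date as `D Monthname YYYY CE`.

10 January 1123 CE

Counting 1047 days back from JDN 2132290 reaches JDN 2131243, which is 10 January 1123 CE.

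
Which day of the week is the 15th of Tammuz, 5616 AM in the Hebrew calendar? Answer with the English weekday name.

In the Gregorian calendar this is 18 July 1856 (JDN 2399149).
Since JDN mod 7 = 4 (0 = Monday), the day is Friday.

Friday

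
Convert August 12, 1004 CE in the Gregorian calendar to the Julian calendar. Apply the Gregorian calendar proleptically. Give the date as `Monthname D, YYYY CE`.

At this point the Julian calendar is 6 days behind the Gregorian.
12 August 1004 Gregorian − 6 days → 6 August 1004 Julian.

August 6, 1004 CE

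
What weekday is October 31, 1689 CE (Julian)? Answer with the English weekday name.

This is JDN 2338269 (10 November 1689 Gregorian).
2338269 ≡ 3 (mod 7); counting from Monday = 0 gives Thursday.

Thursday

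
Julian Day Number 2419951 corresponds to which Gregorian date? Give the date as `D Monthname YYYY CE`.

2 July 1913 CE

Counting from JDN 2299161 = 15 Oct 1582 gives an offset of 120790 days.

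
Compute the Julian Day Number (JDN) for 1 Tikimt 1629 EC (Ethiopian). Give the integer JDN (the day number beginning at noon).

Equivalently 8 October 1636 (Gregorian).
JDN 2451545 is 1 January 2000 CE (Gregorian); the target day is −132667 days from there, so JDN = 2318878.

2318878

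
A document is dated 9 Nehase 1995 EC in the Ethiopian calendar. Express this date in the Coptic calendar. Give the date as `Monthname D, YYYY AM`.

The source date corresponds to 15 August 2003 in the Gregorian calendar (JDN 2452867).
That day falls on 9 Mesori 1719 AM in the Coptic calendar.

Mesori 9, 1719 AM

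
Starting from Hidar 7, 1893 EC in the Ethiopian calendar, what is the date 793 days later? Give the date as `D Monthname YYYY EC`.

10 Tir 1895 EC

Counting 793 days forward from JDN 2415340 reaches JDN 2416133, which is 10 Tir 1895 EC.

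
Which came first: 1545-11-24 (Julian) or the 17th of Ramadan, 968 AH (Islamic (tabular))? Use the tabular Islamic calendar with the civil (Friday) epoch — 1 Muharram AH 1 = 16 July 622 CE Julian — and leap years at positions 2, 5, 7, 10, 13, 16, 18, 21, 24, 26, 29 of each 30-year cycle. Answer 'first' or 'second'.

First date → JDN 2285697; second date → JDN 2291365.
JDN 2285697 < JDN 2291365, so the first date is earlier.

first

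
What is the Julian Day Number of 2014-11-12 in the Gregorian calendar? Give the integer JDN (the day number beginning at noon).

2456974

JDN 2400001 is 17 November 1858 CE (Gregorian), MJD 0; the target day is +56973 days from there, so JDN = 2456974.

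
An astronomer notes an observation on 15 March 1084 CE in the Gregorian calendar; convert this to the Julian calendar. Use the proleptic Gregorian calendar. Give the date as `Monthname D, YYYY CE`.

For dates in this range the Gregorian date is 6 days ahead of the Julian.
15 March 1084 Gregorian − 6 days → 9 March 1084 Julian.

March 9, 1084 CE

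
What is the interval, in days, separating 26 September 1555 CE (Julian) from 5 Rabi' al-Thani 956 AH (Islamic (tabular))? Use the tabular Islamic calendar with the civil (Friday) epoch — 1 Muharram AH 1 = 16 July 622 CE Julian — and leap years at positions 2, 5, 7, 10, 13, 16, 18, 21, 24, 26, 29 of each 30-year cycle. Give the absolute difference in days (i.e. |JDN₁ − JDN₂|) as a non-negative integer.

2337

JDN of the first date = 2289290.
JDN of the second date = 2286953.
|2286953 − 2289290| = 2337.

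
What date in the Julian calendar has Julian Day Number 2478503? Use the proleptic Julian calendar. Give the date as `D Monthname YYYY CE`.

9 October 2073 CE

JDN 2478503 is 22 October 2073 in the Gregorian calendar.
In the Julian calendar that day is 9 October 2073 CE.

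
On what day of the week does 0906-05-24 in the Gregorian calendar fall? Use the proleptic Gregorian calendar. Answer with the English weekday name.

Monday

2052113 ≡ 0 (mod 7); counting from Monday = 0 gives Monday.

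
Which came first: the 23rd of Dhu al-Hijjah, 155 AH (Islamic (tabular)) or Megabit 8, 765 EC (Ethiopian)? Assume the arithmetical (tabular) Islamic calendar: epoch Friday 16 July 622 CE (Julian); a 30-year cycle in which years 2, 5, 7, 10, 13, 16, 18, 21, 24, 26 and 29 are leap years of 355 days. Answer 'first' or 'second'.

first

First date → JDN 2003359; second date → JDN 2003459.
JDN 2003359 < JDN 2003459, so the first date is earlier.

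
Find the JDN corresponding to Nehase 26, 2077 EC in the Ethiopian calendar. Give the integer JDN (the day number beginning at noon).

In the Gregorian calendar the same day is 1 September 2085.
JDN 2400001 is 17 November 1858 CE (Gregorian), MJD 0; the target day is +82834 days from there, so JDN = 2482835.

2482835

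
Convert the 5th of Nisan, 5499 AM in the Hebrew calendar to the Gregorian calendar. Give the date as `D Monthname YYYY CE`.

13 April 1739 CE

Both dates share Julian Day Number 2356319; in the Gregorian calendar that is 13 April 1739 CE.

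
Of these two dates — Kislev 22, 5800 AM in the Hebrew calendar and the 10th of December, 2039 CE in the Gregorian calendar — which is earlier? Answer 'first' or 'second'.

first

First date → JDN 2466132; second date → JDN 2466133.
JDN 2466132 < JDN 2466133, so the first date is earlier.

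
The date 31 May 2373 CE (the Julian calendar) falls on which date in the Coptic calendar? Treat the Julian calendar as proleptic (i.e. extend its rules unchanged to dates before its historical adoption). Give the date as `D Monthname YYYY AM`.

6 Paoni 2089 AM

The source date corresponds to 16 June 2373 in the Gregorian calendar (JDN 2587947).
That day falls on 6 Paoni 2089 AM in the Coptic calendar.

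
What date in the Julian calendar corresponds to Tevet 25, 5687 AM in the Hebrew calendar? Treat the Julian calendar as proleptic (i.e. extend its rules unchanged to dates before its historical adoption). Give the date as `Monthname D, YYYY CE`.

Julian Day Number of the source date = 2424880.
Converting JDN 2424880 to the Julian calendar gives 17 December 1926 CE.

December 17, 1926 CE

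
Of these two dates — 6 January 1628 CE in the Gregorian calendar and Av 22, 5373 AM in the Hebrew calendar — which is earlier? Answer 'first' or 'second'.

second

Converting both to JDN: 2315680 vs 2310417; the smaller is the second.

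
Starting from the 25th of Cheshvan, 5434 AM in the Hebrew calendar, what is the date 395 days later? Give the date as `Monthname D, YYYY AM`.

The starting date is JDN 2332419; 2332419 + 395 = 2332814.
JDN 2332814 corresponds to Kislev 5, 5435 AM.

Kislev 5, 5435 AM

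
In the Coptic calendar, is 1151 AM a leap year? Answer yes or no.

1151 mod 4 = 3; in the Coptic calendar a year is leap when year mod 4 = 3, so it is a leap year.

yes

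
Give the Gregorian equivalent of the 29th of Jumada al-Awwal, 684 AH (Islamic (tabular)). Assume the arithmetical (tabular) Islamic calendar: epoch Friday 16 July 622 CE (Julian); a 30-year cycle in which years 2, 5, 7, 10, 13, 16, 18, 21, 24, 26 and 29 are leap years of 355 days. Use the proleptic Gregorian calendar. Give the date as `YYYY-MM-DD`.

1285-08-09

Both dates share Julian Day Number 2190618; in the Gregorian calendar that is 9 August 1285 CE.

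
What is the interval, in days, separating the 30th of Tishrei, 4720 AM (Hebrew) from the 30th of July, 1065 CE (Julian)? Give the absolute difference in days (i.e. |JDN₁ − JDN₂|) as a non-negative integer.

JDN of the first date = 2071610.
JDN of the second date = 2110260.
|2110260 − 2071610| = 38650.

38650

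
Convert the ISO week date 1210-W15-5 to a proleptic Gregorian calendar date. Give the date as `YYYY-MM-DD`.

ISO week 1 of 1210 is the week containing the first Thursday of 1210.
Week 15, day 5 (Friday) lands on 1210-04-16.

1210-04-16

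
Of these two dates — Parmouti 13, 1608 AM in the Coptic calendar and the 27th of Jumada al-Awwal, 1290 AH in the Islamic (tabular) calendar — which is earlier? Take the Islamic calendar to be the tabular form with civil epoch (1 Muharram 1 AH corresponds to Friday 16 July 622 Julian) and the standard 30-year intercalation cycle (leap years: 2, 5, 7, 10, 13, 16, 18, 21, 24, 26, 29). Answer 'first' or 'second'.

second

First date → JDN 2412209; second date → JDN 2405363.
JDN 2405363 < JDN 2412209, so the second date is earlier.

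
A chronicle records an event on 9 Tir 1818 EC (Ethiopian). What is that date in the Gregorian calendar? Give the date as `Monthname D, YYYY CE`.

Both dates share Julian Day Number 2388008; in the Gregorian calendar that is 16 January 1826 CE.

January 16, 1826 CE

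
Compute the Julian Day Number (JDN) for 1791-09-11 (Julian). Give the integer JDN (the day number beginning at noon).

2375474

In the Gregorian calendar the same day is 22 September 1791.
JDN 2400001 is 17 November 1858 CE (Gregorian), MJD 0; the target day is −24527 days from there, so JDN = 2375474.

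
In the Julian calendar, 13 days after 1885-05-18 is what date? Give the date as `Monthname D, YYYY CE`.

May 31, 1885 CE

Counting 13 days forward from JDN 2409692 reaches JDN 2409705, which is May 31, 1885 CE.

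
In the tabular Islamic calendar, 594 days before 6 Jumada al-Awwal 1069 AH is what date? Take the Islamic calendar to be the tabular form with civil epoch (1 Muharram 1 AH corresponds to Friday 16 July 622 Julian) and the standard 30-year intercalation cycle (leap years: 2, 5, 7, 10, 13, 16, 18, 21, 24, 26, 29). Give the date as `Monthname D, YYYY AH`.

JDN of 6 Jumada al-Awwal 1069 AH = 2327027.
2327027 − 594 = 2326433.
JDN 2326433 in the tabular Islamic calendar is Ramadan 3, 1067 AH.

Ramadan 3, 1067 AH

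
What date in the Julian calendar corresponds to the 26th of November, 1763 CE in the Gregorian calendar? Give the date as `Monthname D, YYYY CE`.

November 15, 1763 CE

At this point the Julian calendar is 11 days behind the Gregorian.
26 November 1763 Gregorian − 11 days → 15 November 1763 Julian.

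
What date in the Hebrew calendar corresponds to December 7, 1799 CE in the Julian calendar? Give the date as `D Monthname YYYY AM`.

The source date corresponds to 18 December 1799 in the Gregorian calendar (JDN 2378483).
That day falls on 20 Kislev 5560 AM in the Hebrew calendar.

20 Kislev 5560 AM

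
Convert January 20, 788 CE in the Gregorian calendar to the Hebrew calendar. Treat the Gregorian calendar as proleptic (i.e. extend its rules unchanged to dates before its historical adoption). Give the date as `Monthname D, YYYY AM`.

Shevat 3, 4548 AM

Both dates share Julian Day Number 2008890; in the Hebrew calendar that is 3 Shevat 4548 AM.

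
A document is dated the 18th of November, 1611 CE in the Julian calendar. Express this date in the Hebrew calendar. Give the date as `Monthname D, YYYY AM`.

Julian Day Number of the source date = 2309797.
Converting JDN 2309797 to the Hebrew calendar gives 22 Kislev 5372 AM.

Kislev 22, 5372 AM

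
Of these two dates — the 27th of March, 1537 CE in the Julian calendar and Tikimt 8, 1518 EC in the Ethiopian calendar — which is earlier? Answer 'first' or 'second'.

The two dates have Julian Day Numbers 2282533 and 2278342 respectively.
Since 2278342 < 2282533, the second date comes first.

second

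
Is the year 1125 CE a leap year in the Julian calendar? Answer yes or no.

no

1125 mod 4 = 1, so it is a common year in the Julian calendar.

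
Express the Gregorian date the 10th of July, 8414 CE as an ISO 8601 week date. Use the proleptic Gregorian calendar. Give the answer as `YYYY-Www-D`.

The weekday is Thursday (ISO weekday 4).
That Thursday belongs to ISO week 28 of ISO year 8414.

8414-W28-4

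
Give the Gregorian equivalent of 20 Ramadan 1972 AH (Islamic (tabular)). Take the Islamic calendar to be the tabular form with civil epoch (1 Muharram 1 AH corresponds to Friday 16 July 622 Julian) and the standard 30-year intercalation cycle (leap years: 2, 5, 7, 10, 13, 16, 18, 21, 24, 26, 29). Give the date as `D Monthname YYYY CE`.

Julian Day Number of the source date = 2647152.
Converting JDN 2647152 to the Gregorian calendar gives 22 July 2535 CE.

22 July 2535 CE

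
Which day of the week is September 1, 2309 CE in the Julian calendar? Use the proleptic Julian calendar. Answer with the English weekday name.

Friday

In the Gregorian calendar this is 17 September 2309 (JDN 2564664).
2564664 ≡ 4 (mod 7); counting from Monday = 0 gives Friday.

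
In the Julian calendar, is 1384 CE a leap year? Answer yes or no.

yes

1384 mod 4 = 0, so it is a leap year in the Julian calendar.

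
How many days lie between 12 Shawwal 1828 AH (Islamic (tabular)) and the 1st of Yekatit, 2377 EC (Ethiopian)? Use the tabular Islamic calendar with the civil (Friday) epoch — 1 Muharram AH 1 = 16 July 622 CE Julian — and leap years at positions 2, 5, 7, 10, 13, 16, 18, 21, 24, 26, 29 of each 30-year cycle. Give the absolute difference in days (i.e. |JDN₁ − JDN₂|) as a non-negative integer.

First date → JDN 2596145; second date → JDN 2592205.
The interval is |2596145 − 2592205| = 3940 days.

3940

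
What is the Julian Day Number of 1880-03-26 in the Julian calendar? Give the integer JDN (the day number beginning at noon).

In the Gregorian calendar the same day is 7 April 1880.
JDN 2400001 is 17 November 1858 CE (Gregorian), MJD 0; the target day is +7812 days from there, so JDN = 2407813.

2407813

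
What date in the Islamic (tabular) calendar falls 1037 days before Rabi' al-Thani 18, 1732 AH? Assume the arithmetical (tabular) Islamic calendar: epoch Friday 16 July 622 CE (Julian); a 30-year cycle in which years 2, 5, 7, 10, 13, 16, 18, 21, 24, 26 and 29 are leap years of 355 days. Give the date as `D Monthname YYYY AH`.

JDN of Rabi' al-Thani 18, 1732 AH = 2561955.
2561955 − 1037 = 2560918.
JDN 2560918 in the tabular Islamic calendar is 15 Jumada al-Awwal 1729 AH.

15 Jumada al-Awwal 1729 AH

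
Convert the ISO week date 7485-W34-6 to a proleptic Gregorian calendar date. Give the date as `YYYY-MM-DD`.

ISO week 1 of 7485 is the week containing the first Thursday of 7485.
Week 34, day 6 (Saturday) lands on 7485-08-22.

7485-08-22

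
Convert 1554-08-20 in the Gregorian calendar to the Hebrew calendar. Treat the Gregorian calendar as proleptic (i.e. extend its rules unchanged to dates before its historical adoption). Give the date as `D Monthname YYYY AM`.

12 Elul 5314 AM

Julian Day Number of the source date = 2288878.
Converting JDN 2288878 to the Hebrew calendar gives 12 Elul 5314 AM.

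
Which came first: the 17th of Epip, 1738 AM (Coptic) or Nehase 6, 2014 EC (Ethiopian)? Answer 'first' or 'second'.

first

First date → JDN 2459785; second date → JDN 2459804.
JDN 2459785 < JDN 2459804, so the first date is earlier.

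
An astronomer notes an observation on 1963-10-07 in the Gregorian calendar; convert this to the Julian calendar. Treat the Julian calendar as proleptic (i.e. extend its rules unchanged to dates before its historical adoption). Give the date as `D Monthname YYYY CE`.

The Julian–Gregorian offset here is 13 days (Julian trailing).
7 October 1963 Gregorian − 13 days → 24 September 1963 Julian.

24 September 1963 CE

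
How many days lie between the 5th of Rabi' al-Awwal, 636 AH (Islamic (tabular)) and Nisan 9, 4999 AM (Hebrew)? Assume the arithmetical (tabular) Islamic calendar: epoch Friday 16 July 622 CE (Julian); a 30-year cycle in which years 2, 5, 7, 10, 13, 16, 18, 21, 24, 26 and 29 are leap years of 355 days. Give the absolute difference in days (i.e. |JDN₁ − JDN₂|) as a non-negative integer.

JDN of the first date = 2173526.
JDN of the second date = 2173677.
|2173677 − 2173526| = 151.

151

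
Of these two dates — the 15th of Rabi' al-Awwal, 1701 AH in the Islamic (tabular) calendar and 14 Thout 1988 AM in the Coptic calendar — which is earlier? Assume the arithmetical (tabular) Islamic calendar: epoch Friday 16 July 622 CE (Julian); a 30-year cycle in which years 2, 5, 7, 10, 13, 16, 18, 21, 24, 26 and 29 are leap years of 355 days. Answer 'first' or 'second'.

second

First date → JDN 2550936; second date → JDN 2550795.
JDN 2550795 < JDN 2550936, so the second date is earlier.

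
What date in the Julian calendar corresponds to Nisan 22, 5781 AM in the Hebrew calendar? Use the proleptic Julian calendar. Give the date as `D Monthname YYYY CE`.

22 March 2021 CE

The source date corresponds to 4 April 2021 in the Gregorian calendar (JDN 2459309).
That day falls on 22 March 2021 CE in the Julian calendar.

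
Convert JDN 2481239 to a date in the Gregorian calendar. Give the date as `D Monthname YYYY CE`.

19 April 2081 CE

JDN 2451545 is 1 Jan 2000; 2481239 is +29694 days from there.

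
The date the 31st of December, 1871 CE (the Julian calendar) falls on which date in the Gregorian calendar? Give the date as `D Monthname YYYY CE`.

12 January 1872 CE

At this point the Julian calendar is 12 days behind the Gregorian.
31 December 1871 Julian + 12 days → 12 January 1872 Gregorian.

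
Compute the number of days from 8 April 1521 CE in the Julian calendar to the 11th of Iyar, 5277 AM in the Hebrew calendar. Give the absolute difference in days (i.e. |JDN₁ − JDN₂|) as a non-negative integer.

First date → JDN 2276701; second date → JDN 2275265.
The interval is |2276701 − 2275265| = 1436 days.

1436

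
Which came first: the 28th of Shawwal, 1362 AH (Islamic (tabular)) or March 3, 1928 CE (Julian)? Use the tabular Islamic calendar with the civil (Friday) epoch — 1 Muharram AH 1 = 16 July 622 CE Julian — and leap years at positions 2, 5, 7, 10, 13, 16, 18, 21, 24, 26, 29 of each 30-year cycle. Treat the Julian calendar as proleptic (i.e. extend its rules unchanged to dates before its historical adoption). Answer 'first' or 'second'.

second

The two dates have Julian Day Numbers 2431026 and 2425322 respectively.
Since 2425322 < 2431026, the second date comes first.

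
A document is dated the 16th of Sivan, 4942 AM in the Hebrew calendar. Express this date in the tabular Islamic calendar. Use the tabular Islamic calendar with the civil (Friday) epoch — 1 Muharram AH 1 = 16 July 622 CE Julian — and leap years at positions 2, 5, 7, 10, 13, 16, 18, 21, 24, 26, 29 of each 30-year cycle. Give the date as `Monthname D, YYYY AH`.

Julian Day Number of the source date = 2152923.
Converting JDN 2152923 to the tabular Islamic calendar gives 14 Muharram 578 AH.

Muharram 14, 578 AH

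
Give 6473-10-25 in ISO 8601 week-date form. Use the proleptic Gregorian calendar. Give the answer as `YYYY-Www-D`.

The weekday is Wednesday (ISO weekday 3).
That Wednesday belongs to ISO week 43 of ISO year 6473.

6473-W43-3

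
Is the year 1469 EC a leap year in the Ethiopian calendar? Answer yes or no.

1469 mod 4 = 1; in the Ethiopian calendar a year is leap when year mod 4 = 3, so it is a common year.

no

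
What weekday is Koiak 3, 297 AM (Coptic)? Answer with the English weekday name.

Friday

This is JDN 1933236 (1 December 580 Gregorian).
1933236 ≡ 4 (mod 7); counting from Monday = 0 gives Friday.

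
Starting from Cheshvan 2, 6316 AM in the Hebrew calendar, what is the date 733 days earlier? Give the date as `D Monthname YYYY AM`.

7 Cheshvan 6314 AM

Counting 733 days back from JDN 2654546 reaches JDN 2653813, which is 7 Cheshvan 6314 AM.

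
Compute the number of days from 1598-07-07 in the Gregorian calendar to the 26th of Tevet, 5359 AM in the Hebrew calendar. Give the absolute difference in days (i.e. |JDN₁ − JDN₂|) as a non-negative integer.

First date → JDN 2304905; second date → JDN 2305105.
The interval is |2304905 − 2305105| = 200 days.

200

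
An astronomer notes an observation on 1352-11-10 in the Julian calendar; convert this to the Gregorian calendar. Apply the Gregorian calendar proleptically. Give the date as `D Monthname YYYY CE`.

The Julian–Gregorian offset here is 8 days (Julian trailing).
10 November 1352 Julian + 8 days → 18 November 1352 Gregorian.

18 November 1352 CE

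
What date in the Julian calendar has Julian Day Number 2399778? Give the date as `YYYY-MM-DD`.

1858-03-27

The Gregorian equivalent of JDN 2399778 is 8 April 1858.
In the Julian calendar that day is 1858-03-27.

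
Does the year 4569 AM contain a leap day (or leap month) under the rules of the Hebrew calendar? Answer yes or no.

no

Hebrew year 4569 is year 9 of its 19-year Metonic cycle; leap years are at positions 3, 6, 8, 11, 14, 17, 19, so it is a common year (12 months).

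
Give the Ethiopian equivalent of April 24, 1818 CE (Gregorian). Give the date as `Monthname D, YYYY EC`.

Both dates share Julian Day Number 2385184; in the Ethiopian calendar that is 17 Miyazya 1810 EC.

Miyazya 17, 1810 EC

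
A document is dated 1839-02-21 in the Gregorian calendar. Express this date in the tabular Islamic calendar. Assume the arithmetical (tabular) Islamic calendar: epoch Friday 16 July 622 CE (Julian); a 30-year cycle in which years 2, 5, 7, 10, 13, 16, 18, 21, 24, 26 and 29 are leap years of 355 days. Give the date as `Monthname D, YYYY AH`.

Dhu al-Hijjah 7, 1254 AH

Julian Day Number of the source date = 2392792.
Converting JDN 2392792 to the tabular Islamic calendar gives 7 Dhu al-Hijjah 1254 AH.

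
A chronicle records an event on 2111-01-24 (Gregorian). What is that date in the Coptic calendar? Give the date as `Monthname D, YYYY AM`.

Tobi 15, 1827 AM

Both dates share Julian Day Number 2492110; in the Coptic calendar that is 15 Tobi 1827 AM.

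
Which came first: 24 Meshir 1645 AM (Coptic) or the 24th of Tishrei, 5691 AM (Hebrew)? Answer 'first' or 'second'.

First date → JDN 2425674; second date → JDN 2426266.
JDN 2425674 < JDN 2426266, so the first date is earlier.

first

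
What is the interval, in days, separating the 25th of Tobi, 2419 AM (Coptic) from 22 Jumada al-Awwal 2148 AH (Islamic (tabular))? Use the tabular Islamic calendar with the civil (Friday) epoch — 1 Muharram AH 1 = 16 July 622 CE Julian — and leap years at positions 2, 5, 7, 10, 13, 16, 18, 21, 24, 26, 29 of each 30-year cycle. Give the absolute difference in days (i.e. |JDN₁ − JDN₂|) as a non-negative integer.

1056

JDN of the first date = 2708348.
JDN of the second date = 2709404.
|2709404 − 2708348| = 1056.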